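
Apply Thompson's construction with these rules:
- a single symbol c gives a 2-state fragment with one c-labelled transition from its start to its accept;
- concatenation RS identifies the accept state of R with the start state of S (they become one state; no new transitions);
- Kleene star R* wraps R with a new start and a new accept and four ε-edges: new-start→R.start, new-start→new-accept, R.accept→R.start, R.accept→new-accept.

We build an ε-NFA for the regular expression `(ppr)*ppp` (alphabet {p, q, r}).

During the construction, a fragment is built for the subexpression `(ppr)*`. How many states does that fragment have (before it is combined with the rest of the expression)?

Fragment for `(ppr)*`:
Each of the 3 symbol leaves contributes a 2-state fragment.
  ppr → 4 states
  (ppr)* → 6 states

6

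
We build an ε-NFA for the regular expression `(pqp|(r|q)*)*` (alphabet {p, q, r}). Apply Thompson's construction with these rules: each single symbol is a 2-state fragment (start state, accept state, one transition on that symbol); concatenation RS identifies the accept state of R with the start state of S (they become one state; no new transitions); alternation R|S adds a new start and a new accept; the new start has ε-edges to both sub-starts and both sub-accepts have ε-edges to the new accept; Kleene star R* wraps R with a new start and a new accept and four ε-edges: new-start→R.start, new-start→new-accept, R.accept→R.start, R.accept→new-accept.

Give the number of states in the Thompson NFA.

Bottom-up over the parse tree:
Each of the 5 symbol leaves contributes a 2-state fragment.
  pqp : 4 states
  r|q : 6 states
  (r|q)* : 8 states
  pqp|(r|q)* : 14 states
  (pqp|(r|q)*)* : 16 states

16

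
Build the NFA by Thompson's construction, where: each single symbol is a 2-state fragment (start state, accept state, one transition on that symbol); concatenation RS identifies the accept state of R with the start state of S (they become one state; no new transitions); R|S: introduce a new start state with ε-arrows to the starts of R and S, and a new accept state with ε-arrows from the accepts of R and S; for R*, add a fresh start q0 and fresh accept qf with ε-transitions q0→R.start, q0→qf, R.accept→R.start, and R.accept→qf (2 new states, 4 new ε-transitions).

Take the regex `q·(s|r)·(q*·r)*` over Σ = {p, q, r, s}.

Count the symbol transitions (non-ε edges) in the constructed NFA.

Recursing over subexpressions:
Each of the 5 symbol leaves contributes exactly 1 symbol transition.
  s|r — 2 symbol transitions
  q* — 1 symbol transition
  q*·r — 2 symbol transitions
  (q*·r)* — 2 symbol transitions
  q·(s|r)·(q*·r)* — 5 symbol transitions

5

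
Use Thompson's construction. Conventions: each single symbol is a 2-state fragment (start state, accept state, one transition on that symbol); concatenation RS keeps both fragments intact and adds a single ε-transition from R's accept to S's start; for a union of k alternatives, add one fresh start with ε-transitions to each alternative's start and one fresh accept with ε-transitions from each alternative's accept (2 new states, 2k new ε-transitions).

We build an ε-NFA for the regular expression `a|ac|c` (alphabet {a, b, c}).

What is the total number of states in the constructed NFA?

10

Per subexpression:
Each of the 4 symbol leaves contributes a 2-state fragment.
  ac — 4 states
  a|ac|c — 10 states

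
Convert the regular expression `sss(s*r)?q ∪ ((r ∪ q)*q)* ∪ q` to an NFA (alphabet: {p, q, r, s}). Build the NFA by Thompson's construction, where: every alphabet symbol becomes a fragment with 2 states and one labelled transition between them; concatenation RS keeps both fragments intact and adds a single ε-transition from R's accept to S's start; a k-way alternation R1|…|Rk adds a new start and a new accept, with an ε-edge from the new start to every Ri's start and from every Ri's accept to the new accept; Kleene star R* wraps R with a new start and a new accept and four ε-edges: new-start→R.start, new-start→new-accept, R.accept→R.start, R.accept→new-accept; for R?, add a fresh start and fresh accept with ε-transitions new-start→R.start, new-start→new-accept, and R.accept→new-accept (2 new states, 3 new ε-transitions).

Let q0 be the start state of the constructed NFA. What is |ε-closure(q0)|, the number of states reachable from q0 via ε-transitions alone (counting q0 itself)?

12

Compute the ε-closure size of each fragment's start state recursively; a symbol fragment's start has no outgoing ε-edge, so its closure is just itself (size 1).
  s* : new start has ε-edges to the inner start and to the new accept, so |ε-closure| = 2 + 1 = 3
  s*r : |ε-closure| = 3 + 1 = 4 (closure spills across the concat boundary because the left factor accepts ε)
  (s*r)? : |ε-closure| = 1 (new start) + 4 (body) + 1 (new accept, via ε) = 6
  sss(s*r)?q : |ε-closure| equals the left operand's closure size = 1 (its accept is not ε-reachable, so the closure stops there)
  r ∪ q : new start ε-reaches every alternative's start; none of them accept ε, so the new accept is not reached: |ε-closure| = 1 + 1 + 1 = 3
  (r ∪ q)* : new start has ε-edges to the inner start and to the new accept, so |ε-closure| = 2 + 3 = 5
  (r ∪ q)*q : |ε-closure| = 5 + 1 = 6 (closure spills across the concat boundary because the left factor accepts ε)
  ((r ∪ q)*q)* : the star's fresh start ε-reaches both the body's start and the fresh accept: |ε-closure| = 2 + 6 = 8
  sss(s*r)?q ∪ ((r ∪ q)*q)* ∪ q : |ε-closure| = 1 (new start) + (1 + 8 + 1) + 1 (new accept, since some branch ε-reaches its own accept) = 12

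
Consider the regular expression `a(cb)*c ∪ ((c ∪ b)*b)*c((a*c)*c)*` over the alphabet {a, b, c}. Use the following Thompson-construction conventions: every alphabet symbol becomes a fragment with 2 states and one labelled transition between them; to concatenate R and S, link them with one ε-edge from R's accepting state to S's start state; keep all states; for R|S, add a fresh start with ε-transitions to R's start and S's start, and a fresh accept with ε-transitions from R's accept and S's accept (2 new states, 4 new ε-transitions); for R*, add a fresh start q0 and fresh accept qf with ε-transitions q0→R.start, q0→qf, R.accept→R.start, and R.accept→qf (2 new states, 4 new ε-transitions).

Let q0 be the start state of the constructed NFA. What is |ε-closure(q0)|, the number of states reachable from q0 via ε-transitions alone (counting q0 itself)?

Work bottom-up. For each fragment F, track |ε-closure(F.start)| and whether F's accept lies in that closure (i.e. whether F accepts ε). A single-symbol fragment has closure size 1 and does not accept ε.
  cb — |closure| equals the left operand's closure size = 1 (its accept is not ε-reachable, so the closure stops there)
  (cb)* — |closure| = 1 (new start) + 1 (body) + 1 (new accept) = 3
  a(cb)*c — same as the first factor's closure: |closure| = 1
  c ∪ b — |closure| = 1 + 1 + 1 = 3 (the new accept is not ε-reachable since no branch accepts ε)
  (c ∪ b)* — new start has ε-edges to the inner start and to the new accept, so |closure| = 2 + 3 = 5
  (c ∪ b)*b — |closure| = 5 + 1 = 6 (closure spills across the concat boundary because the left factor accepts ε)
  ((c ∪ b)*b)* — |closure| = 1 (new start) + 6 (body) + 1 (new accept) = 8
  a* — |closure| = 1 (new start) + 1 (body) + 1 (new accept) = 3
  a*c — |closure| = 3 + 1 = 4 (closure spills across the concat boundary because the left factor accepts ε)
  (a*c)* — new start has ε-edges to the inner start and to the new accept, so |closure| = 2 + 4 = 6
  (a*c)*c — the left operand accepts ε, so the closure extends into the next operand (via the concat ε-link); |closure| = 6 + 1 = 7
  ((a*c)*c)* — the star's fresh start ε-reaches both the body's start and the fresh accept: |closure| = 2 + 7 = 9
  ((c ∪ b)*b)*c((a*c)*c)* — the left operand accepts ε, so the closure extends into the next operand (via the concat ε-link); |closure| = 8 + 1 = 9
  a(cb)*c ∪ ((c ∪ b)*b)*c((a*c)*c)* — |closure| = 1 + 1 + 9 = 11 (the new accept is not ε-reachable since no branch accepts ε)

11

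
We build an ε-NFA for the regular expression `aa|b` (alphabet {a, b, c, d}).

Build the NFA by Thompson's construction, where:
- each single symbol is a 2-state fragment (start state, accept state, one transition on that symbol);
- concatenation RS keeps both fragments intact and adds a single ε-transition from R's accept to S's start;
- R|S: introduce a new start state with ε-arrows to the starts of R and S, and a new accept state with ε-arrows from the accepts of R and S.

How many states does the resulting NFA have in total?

8

Per subexpression:
Each of the 3 symbol leaves contributes a 2-state fragment.
  aa : 4 states
  aa|b : 8 states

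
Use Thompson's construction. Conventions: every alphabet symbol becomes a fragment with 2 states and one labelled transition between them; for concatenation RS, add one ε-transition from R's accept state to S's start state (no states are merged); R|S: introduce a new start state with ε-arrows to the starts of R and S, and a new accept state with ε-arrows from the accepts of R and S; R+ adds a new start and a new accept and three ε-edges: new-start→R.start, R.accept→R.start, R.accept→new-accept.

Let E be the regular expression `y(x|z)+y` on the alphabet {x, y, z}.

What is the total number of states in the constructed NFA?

12

Per subexpression:
Each of the 4 symbol leaves contributes a 2-state fragment.
  x|z → 6 states
  (x|z)+ → 8 states
  y(x|z)+y → 12 states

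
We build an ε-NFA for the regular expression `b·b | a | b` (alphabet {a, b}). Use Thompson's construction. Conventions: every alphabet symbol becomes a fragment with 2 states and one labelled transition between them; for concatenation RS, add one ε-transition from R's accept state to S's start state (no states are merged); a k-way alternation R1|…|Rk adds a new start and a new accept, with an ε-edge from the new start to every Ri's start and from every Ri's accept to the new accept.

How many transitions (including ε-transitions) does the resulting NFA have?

11

Recursing over subexpressions:
Each of the 4 symbol leaves contributes 1 transition (1 symbol, 0 ε).
  b·b → 3 transitions (2 symbol, 1 ε)
  b·b | a | b → 11 transitions (4 symbol, 7 ε)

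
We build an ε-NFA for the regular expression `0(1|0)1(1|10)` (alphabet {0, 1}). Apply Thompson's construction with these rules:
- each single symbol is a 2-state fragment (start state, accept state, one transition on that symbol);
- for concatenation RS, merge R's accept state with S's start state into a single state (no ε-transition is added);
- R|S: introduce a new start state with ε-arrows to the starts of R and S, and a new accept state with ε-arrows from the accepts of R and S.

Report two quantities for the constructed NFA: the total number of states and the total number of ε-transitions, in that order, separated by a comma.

By structural recursion:
Each of the 7 symbol leaves contributes 2 states and 0 ε-transitions.
  1|0 — 6 states, 4 ε-transitions
  10 — 3 states, 0 ε-transitions
  1|10 — 7 states, 4 ε-transitions
  0(1|0)1(1|10) — 14 states, 8 ε-transitions

14, 8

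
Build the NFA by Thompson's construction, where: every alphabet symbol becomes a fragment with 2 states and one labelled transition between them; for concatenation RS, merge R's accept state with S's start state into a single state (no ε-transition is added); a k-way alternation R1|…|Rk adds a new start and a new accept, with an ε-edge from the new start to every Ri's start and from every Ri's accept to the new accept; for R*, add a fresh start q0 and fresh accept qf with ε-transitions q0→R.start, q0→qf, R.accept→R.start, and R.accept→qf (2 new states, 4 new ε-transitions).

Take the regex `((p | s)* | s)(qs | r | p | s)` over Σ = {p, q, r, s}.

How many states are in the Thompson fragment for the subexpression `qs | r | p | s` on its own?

11

Fragment for `qs | r | p | s`:
Each of the 5 symbol leaves contributes a 2-state fragment.
  qs — 3 states
  qs | r | p | s — 11 states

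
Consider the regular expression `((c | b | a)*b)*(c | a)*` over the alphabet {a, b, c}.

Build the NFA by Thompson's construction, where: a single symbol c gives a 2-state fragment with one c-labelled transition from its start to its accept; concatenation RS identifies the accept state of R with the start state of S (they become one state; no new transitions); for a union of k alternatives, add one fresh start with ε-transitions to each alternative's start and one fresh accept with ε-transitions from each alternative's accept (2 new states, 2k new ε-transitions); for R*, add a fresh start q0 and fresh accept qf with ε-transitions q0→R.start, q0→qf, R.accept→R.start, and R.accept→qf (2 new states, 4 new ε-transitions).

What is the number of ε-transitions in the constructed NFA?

22

Bottom-up over the parse tree:
Each of the 6 symbol leaves contributes 0 ε-transitions.
  c | b | a → 6 ε-transitions
  (c | b | a)* → 10 ε-transitions
  (c | b | a)*b → 10 ε-transitions
  ((c | b | a)*b)* → 14 ε-transitions
  c | a → 4 ε-transitions
  (c | a)* → 8 ε-transitions
  ((c | b | a)*b)*(c | a)* → 22 ε-transitions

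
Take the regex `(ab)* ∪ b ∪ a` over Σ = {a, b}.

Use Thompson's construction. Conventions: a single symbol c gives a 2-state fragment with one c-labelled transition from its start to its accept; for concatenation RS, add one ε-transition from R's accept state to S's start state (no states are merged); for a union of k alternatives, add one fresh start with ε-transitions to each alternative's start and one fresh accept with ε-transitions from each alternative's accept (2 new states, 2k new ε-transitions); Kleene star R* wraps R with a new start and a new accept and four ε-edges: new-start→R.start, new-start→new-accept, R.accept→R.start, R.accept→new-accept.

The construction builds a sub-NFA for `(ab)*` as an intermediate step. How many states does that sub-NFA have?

Fragment for `(ab)*`:
Each of the 2 symbol leaves contributes a 2-state fragment.
  ab — 4 states
  (ab)* — 6 states

6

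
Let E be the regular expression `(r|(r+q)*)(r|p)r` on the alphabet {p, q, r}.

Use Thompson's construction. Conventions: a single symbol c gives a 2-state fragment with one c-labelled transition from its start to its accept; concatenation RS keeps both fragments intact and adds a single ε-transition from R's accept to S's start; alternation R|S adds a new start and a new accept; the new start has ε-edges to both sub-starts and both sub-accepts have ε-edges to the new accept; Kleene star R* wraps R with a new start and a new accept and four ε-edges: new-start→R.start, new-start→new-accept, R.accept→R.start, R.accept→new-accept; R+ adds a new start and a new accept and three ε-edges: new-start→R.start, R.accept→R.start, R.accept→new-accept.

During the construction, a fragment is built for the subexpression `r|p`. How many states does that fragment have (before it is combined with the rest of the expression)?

6

Fragment for `r|p`:
Each of the 2 symbol leaves contributes a 2-state fragment.
  r|p : 6 states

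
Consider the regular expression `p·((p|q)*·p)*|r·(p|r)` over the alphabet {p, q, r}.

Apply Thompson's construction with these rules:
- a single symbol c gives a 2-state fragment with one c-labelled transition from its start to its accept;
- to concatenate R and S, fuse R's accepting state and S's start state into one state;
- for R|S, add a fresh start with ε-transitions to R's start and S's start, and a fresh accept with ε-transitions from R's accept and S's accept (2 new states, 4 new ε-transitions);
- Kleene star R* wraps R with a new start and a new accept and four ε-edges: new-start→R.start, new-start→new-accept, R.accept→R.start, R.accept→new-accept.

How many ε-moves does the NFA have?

Recursing over subexpressions:
Each of the 7 symbol leaves contributes 0 ε-transitions.
  p|q — 4 ε-transitions
  (p|q)* — 8 ε-transitions
  (p|q)*·p — 8 ε-transitions
  ((p|q)*·p)* — 12 ε-transitions
  p·((p|q)*·p)* — 12 ε-transitions
  p|r — 4 ε-transitions
  r·(p|r) — 4 ε-transitions
  p·((p|q)*·p)*|r·(p|r) — 20 ε-transitions

20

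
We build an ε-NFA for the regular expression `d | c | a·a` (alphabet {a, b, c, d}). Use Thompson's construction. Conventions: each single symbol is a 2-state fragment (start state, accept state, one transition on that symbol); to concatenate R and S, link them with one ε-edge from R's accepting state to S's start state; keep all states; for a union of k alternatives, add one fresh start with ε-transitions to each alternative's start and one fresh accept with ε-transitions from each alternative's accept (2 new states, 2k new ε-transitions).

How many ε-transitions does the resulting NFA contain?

Recursing over subexpressions:
Each of the 4 symbol leaves contributes 0 ε-transitions.
  a·a → 1 ε-transition
  d | c | a·a → 7 ε-transitions

7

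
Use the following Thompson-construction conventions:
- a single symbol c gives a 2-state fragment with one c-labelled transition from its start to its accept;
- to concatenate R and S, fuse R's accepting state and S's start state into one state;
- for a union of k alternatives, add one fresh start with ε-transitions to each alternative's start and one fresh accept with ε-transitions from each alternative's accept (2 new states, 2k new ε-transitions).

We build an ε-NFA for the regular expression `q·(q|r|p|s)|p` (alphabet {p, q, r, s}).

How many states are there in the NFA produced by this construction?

15

Recursing over subexpressions:
Each of the 6 symbol leaves contributes a 2-state fragment.
  q|r|p|s : 10 states
  q·(q|r|p|s) : 11 states
  q·(q|r|p|s)|p : 15 states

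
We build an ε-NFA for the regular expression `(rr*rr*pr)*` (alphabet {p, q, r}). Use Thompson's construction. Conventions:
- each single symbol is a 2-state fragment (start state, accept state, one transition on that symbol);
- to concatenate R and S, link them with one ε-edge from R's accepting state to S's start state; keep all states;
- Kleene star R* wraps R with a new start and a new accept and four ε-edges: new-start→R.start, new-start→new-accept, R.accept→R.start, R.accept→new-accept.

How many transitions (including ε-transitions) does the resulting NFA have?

23

Per subexpression:
Each of the 6 symbol leaves contributes 1 transition (1 symbol, 0 ε).
  r* : 5 transitions (1 symbol, 4 ε)
  r* : 5 transitions (1 symbol, 4 ε)
  rr*rr*pr : 19 transitions (6 symbol, 13 ε)
  (rr*rr*pr)* : 23 transitions (6 symbol, 17 ε)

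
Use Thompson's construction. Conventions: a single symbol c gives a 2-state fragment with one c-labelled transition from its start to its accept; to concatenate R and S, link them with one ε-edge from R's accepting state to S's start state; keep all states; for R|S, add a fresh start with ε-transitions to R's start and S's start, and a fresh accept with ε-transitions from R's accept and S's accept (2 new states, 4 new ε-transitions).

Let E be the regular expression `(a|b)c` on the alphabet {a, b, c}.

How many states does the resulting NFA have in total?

Recursing over subexpressions:
Each of the 3 symbol leaves contributes a 2-state fragment.
  a|b : 6 states
  (a|b)c : 8 states

8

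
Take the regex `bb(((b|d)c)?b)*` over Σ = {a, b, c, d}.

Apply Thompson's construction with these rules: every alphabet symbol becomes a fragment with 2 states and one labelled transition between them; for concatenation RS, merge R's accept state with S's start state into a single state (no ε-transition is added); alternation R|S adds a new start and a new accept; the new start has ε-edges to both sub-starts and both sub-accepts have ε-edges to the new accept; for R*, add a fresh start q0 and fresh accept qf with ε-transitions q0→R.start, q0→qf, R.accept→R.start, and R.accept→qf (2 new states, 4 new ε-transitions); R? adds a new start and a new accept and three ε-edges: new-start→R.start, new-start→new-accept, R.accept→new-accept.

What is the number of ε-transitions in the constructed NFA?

11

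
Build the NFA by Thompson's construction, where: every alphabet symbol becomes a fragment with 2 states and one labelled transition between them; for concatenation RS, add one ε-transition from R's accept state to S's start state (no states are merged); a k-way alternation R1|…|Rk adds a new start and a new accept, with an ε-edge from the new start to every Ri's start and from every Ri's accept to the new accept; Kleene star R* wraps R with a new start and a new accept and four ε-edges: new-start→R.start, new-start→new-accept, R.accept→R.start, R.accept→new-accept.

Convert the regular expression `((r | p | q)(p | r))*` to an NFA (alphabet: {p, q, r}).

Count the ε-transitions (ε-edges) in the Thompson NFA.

By structural recursion:
Each of the 5 symbol leaves contributes 0 ε-transitions.
  r | p | q → 6 ε-transitions
  p | r → 4 ε-transitions
  (r | p | q)(p | r) → 11 ε-transitions
  ((r | p | q)(p | r))* → 15 ε-transitions

15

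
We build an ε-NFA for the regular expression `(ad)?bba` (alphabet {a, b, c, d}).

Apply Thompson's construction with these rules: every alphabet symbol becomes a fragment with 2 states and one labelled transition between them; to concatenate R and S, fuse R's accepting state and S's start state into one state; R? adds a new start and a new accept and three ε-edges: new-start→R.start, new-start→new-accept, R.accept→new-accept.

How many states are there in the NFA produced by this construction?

Per subexpression:
Each of the 5 symbol leaves contributes a 2-state fragment.
  ad : 3 states
  (ad)? : 5 states
  (ad)?bba : 8 states

8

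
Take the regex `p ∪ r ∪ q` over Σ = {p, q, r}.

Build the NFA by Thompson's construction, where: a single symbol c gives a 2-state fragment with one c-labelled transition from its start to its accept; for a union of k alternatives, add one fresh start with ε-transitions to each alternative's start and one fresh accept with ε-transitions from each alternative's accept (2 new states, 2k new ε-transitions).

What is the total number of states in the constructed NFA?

Bottom-up over the parse tree:
Each of the 3 symbol leaves contributes a 2-state fragment.
  p ∪ r ∪ q : 8 states

8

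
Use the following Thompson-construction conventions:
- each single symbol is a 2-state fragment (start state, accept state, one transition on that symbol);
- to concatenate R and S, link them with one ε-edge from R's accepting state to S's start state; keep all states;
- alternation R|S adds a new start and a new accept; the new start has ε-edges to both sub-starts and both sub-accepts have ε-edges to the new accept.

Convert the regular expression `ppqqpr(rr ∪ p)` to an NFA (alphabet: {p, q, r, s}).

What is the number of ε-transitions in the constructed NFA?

11

By structural recursion:
Each of the 9 symbol leaves contributes 0 ε-transitions.
  rr : 1 ε-transition
  rr ∪ p : 5 ε-transitions
  ppqqpr(rr ∪ p) : 11 ε-transitions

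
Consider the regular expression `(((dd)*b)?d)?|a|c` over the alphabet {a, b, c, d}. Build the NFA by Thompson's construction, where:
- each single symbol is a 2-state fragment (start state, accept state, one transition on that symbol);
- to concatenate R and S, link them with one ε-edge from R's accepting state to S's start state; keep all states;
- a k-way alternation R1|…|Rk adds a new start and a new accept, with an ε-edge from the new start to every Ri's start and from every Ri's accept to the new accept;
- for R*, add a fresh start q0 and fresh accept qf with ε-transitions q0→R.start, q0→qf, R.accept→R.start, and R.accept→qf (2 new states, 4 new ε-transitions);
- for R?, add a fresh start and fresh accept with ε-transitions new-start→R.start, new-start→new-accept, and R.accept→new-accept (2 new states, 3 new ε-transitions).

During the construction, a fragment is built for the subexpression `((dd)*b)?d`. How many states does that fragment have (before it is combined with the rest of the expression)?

12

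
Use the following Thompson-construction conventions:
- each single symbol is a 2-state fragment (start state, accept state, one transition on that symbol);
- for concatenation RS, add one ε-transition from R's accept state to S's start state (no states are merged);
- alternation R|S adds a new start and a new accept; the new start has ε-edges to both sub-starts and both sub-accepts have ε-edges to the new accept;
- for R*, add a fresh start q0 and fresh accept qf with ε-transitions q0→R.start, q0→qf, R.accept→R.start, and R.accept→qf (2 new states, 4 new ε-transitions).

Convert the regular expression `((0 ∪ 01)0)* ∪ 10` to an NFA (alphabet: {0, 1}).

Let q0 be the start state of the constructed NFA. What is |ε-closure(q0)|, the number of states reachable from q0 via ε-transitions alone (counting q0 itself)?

8

Compute the ε-closure size of each fragment's start state recursively; a symbol fragment's start has no outgoing ε-edge, so its closure is just itself (size 1).
  01 — |ε-closure| equals the left operand's closure size = 1 (its accept is not ε-reachable, so the closure stops there)
  0 ∪ 01 — |ε-closure| = 1 + 1 + 1 = 3 (the new accept is not ε-reachable since no branch accepts ε)
  (0 ∪ 01)0 — |ε-closure| equals the left operand's closure size = 3 (its accept is not ε-reachable, so the closure stops there)
  ((0 ∪ 01)0)* — the star's fresh start ε-reaches both the body's start and the fresh accept: |ε-closure| = 2 + 3 = 5
  10 — |ε-closure| equals the left operand's closure size = 1 (its accept is not ε-reachable, so the closure stops there)
  ((0 ∪ 01)0)* ∪ 10 — |ε-closure| = 1 (new start) + (5 + 1) + 1 (new accept, since some branch ε-reaches its own accept) = 8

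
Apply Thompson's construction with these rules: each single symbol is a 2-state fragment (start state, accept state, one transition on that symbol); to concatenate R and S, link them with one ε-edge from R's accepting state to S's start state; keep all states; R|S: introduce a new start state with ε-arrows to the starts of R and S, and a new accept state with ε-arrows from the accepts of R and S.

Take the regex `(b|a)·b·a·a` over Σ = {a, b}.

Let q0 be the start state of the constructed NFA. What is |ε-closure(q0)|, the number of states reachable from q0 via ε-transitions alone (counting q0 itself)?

3

Work bottom-up. For each fragment F, track |ε-closure(F.start)| and whether F's accept lies in that closure (i.e. whether F accepts ε). A single-symbol fragment has closure size 1 and does not accept ε.
  b|a : new start ε-reaches every alternative's start; none of them accept ε, so the new accept is not reached: |ε-closure| = 1 + 1 + 1 = 3
  (b|a)·b·a·a : same as the first factor's closure: |ε-closure| = 3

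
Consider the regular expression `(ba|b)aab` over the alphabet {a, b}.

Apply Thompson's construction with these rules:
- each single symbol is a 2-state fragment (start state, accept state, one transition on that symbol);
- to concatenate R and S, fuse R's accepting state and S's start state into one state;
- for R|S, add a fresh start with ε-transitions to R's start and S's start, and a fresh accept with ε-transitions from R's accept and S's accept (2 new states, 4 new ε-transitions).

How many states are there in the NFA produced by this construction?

10

Per subexpression:
Each of the 6 symbol leaves contributes a 2-state fragment.
  ba — 3 states
  ba|b — 7 states
  (ba|b)aab — 10 states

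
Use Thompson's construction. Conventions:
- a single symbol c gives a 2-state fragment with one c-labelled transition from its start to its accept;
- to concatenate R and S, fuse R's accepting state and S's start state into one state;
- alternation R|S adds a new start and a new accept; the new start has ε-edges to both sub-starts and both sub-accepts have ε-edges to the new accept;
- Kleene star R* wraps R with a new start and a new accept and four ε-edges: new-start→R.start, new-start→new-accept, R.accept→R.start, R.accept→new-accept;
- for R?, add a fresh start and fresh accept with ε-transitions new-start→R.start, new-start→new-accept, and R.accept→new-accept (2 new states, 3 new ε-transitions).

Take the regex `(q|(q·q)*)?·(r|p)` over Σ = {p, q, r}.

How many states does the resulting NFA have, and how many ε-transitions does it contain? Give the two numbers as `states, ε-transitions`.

16, 15

By structural recursion:
Each of the 5 symbol leaves contributes 2 states and 0 ε-transitions.
  q·q — 3 states, 0 ε-transitions
  (q·q)* — 5 states, 4 ε-transitions
  q|(q·q)* — 9 states, 8 ε-transitions
  (q|(q·q)*)? — 11 states, 11 ε-transitions
  r|p — 6 states, 4 ε-transitions
  (q|(q·q)*)?·(r|p) — 16 states, 15 ε-transitions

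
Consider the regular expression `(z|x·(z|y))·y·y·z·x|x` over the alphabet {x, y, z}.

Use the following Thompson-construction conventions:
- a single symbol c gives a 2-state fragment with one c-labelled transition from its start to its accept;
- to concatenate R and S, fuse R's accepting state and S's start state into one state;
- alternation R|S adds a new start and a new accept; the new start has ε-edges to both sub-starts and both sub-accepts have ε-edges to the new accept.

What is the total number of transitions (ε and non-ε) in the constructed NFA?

21

By structural recursion:
Each of the 9 symbol leaves contributes 1 transition (1 symbol, 0 ε).
  z|y = 6 transitions (2 symbol, 4 ε)
  x·(z|y) = 7 transitions (3 symbol, 4 ε)
  z|x·(z|y) = 12 transitions (4 symbol, 8 ε)
  (z|x·(z|y))·y·y·z·x = 16 transitions (8 symbol, 8 ε)
  (z|x·(z|y))·y·y·z·x|x = 21 transitions (9 symbol, 12 ε)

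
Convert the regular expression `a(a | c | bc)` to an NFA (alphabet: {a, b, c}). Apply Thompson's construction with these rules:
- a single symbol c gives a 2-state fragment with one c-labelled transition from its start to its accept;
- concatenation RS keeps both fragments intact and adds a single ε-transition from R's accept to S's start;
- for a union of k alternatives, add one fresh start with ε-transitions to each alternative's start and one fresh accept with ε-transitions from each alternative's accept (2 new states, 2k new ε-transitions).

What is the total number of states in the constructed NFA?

12

Building bottom-up:
Each of the 5 symbol leaves contributes a 2-state fragment.
  bc : 4 states
  a | c | bc : 10 states
  a(a | c | bc) : 12 states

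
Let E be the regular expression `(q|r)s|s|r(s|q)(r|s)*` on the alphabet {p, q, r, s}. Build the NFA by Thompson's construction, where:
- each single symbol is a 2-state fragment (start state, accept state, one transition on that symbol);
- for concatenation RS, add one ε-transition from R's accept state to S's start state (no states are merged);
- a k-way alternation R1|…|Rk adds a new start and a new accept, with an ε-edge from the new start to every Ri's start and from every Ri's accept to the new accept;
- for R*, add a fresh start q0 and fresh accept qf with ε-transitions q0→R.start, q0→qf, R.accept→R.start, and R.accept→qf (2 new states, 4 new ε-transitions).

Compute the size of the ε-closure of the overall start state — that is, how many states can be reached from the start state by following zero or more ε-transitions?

6

Let C(F) = |ε-closure(F.start)| within fragment F, and note whether F accepts ε. Symbol fragments have C = 1 and do not accept ε. Then:
  q|r : |ε-closure| = 1 + 1 + 1 = 3 (the new accept is not ε-reachable since no branch accepts ε)
  (q|r)s : |ε-closure| equals the left operand's closure size = 3 (its accept is not ε-reachable, so the closure stops there)
  s|q : new start ε-reaches every alternative's start; none of them accept ε, so the new accept is not reached: |ε-closure| = 1 + 1 + 1 = 3
  r|s : |ε-closure| = 1 + 1 + 1 = 3 (the new accept is not ε-reachable since no branch accepts ε)
  (r|s)* : the star's fresh start ε-reaches both the body's start and the fresh accept: |ε-closure| = 2 + 3 = 5
  r(s|q)(r|s)* : same as the first factor's closure: |ε-closure| = 1
  (q|r)s|s|r(s|q)(r|s)* : new start ε-reaches every alternative's start; none of them accept ε, so the new accept is not reached: |ε-closure| = 1 + 3 + 1 + 1 = 6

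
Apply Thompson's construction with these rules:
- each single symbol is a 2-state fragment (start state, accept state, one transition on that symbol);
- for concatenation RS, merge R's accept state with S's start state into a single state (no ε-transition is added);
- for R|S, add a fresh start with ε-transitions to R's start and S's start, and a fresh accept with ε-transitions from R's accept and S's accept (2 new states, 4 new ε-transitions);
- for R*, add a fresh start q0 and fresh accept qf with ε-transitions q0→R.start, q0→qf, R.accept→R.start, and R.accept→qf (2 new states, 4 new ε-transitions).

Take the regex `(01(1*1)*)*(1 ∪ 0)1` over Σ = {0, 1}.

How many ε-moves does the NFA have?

16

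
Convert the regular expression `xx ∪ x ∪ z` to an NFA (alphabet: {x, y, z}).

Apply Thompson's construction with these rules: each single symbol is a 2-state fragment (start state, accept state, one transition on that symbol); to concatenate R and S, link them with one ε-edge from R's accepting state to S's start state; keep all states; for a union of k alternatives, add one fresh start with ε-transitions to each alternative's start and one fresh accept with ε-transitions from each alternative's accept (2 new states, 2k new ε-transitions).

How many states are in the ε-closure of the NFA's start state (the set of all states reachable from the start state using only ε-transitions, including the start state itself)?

Work bottom-up. For each fragment F, track |ε-closure(F.start)| and whether F's accept lies in that closure (i.e. whether F accepts ε). A single-symbol fragment has closure size 1 and does not accept ε.
  xx → same as the first factor's closure: |ε-closure| = 1
  xx ∪ x ∪ z → |ε-closure| = 1 + 1 + 1 + 1 = 4 (the new accept is not ε-reachable since no branch accepts ε)

4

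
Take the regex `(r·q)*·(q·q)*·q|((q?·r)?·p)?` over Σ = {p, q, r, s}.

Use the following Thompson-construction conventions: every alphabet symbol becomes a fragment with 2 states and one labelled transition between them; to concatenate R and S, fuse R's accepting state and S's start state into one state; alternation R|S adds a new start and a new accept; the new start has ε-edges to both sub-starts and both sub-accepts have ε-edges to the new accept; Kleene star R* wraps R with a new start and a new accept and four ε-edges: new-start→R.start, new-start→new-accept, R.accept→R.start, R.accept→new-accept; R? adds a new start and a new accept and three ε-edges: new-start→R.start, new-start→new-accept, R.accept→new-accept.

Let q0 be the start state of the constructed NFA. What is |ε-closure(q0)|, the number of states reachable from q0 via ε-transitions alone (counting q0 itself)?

14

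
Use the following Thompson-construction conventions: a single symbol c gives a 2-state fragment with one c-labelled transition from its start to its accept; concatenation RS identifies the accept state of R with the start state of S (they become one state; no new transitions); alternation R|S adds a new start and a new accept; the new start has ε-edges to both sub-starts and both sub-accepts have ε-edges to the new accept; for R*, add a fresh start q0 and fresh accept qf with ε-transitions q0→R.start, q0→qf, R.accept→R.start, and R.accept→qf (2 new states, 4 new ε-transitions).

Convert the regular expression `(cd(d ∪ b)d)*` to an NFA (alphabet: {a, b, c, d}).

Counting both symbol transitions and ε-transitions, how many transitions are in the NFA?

13

By structural recursion:
Each of the 5 symbol leaves contributes 1 transition (1 symbol, 0 ε).
  d ∪ b = 6 transitions (2 symbol, 4 ε)
  cd(d ∪ b)d = 9 transitions (5 symbol, 4 ε)
  (cd(d ∪ b)d)* = 13 transitions (5 symbol, 8 ε)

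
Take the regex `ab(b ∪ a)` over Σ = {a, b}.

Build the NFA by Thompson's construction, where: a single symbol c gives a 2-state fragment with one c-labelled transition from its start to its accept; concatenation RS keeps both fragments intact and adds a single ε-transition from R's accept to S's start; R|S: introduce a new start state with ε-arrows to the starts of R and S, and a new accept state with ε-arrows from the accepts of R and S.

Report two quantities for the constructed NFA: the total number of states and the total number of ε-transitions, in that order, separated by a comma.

Bottom-up over the parse tree:
Each of the 4 symbol leaves contributes 2 states and 0 ε-transitions.
  b ∪ a — 6 states, 4 ε-transitions
  ab(b ∪ a) — 10 states, 6 ε-transitions

10, 6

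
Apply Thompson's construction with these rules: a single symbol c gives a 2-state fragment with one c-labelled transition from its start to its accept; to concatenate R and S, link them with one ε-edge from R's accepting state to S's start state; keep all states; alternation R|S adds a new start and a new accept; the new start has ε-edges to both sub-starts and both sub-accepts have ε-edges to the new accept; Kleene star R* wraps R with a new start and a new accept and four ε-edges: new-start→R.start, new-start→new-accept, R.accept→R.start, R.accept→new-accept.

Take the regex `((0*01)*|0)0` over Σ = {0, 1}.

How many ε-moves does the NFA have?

Bottom-up over the parse tree:
Each of the 5 symbol leaves contributes 0 ε-transitions.
  0* = 4 ε-transitions
  0*01 = 6 ε-transitions
  (0*01)* = 10 ε-transitions
  (0*01)*|0 = 14 ε-transitions
  ((0*01)*|0)0 = 15 ε-transitions

15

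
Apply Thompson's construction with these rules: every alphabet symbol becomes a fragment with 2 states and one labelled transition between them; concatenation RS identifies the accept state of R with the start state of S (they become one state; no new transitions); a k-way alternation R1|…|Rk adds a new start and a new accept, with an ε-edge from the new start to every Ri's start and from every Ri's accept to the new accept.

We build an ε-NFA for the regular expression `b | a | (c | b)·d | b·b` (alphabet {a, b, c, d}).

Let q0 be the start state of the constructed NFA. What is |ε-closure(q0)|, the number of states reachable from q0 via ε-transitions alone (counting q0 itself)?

7

Work bottom-up. For each fragment F, track |ε-closure(F.start)| and whether F's accept lies in that closure (i.e. whether F accepts ε). A single-symbol fragment has closure size 1 and does not accept ε.
  c | b : |closure| = 1 + 1 + 1 = 3 (the new accept is not ε-reachable since no branch accepts ε)
  (c | b)·d : |closure| equals the left operand's closure size = 3 (its accept is not ε-reachable, so the closure stops there)
  b·b : |closure| equals the left operand's closure size = 1 (its accept is not ε-reachable, so the closure stops there)
  b | a | (c | b)·d | b·b : new start ε-reaches every alternative's start; none of them accept ε, so the new accept is not reached: |closure| = 1 + 1 + 1 + 3 + 1 = 7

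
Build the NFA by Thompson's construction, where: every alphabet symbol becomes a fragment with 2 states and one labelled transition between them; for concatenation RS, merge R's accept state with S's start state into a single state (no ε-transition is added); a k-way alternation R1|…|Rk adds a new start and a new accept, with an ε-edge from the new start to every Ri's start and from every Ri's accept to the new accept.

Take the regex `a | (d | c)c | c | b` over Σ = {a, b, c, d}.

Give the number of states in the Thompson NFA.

By structural recursion:
Each of the 6 symbol leaves contributes a 2-state fragment.
  d | c → 6 states
  (d | c)c → 7 states
  a | (d | c)c | c | b → 15 states

15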